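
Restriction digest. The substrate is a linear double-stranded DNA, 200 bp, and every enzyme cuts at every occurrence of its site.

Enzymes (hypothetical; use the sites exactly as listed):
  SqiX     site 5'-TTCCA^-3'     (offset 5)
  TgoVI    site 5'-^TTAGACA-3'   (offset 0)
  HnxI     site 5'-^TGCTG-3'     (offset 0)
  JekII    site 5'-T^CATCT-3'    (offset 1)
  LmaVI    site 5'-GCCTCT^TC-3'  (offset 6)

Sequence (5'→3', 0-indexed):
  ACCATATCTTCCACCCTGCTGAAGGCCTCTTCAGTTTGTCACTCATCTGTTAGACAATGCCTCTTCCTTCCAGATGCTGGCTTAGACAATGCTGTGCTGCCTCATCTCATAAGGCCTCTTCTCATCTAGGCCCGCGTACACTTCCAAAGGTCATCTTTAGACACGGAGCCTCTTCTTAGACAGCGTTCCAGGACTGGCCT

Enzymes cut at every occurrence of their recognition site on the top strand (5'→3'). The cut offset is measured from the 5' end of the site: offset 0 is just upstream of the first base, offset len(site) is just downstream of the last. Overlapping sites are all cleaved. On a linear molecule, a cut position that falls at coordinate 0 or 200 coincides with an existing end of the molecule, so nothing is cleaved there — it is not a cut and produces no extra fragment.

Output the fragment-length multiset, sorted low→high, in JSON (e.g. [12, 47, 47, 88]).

[2,2,3,3,5,5,5,6,7,8,8,8,10,13,13,14,15,15,17,17,24]

Site scan:
  SqiX (TTCCA, off=5): starts [8, 67, 141, 185] → cuts [13, 72, 146, 190]
  TgoVI (TTAGACA, off=0): starts [49, 81, 156, 175] → cuts [49, 81, 156, 175]
  HnxI (TGCTG, off=0): starts [16, 74, 89, 94] → cuts [16, 74, 89, 94]
  JekII (TCATCT, off=1): starts [42, 101, 121, 150] → cuts [43, 102, 122, 151]
  LmaVI (GCCTCTTC, off=6): starts [24, 58, 113, 167] → cuts [30, 64, 119, 173]

Pooled cuts: [13, 16, 30, 43, 49, 64, 72, 74, 81, 89, 94, 102, 119, 122, 146, 151, 156, 173, 175, 190]

Fragment lengths:
  [0,13): 13 bp
  [13,16): 3 bp
  [16,30): 14 bp
  [30,43): 13 bp
  [43,49): 6 bp
  [49,64): 15 bp
  [64,72): 8 bp
  [72,74): 2 bp
  [74,81): 7 bp
  [81,89): 8 bp
  [89,94): 5 bp
  [94,102): 8 bp
  [102,119): 17 bp
  [119,122): 3 bp
  [122,146): 24 bp
  [146,151): 5 bp
  [151,156): 5 bp
  [156,173): 17 bp
  [173,175): 2 bp
  [175,190): 15 bp
  [190,200): 10 bp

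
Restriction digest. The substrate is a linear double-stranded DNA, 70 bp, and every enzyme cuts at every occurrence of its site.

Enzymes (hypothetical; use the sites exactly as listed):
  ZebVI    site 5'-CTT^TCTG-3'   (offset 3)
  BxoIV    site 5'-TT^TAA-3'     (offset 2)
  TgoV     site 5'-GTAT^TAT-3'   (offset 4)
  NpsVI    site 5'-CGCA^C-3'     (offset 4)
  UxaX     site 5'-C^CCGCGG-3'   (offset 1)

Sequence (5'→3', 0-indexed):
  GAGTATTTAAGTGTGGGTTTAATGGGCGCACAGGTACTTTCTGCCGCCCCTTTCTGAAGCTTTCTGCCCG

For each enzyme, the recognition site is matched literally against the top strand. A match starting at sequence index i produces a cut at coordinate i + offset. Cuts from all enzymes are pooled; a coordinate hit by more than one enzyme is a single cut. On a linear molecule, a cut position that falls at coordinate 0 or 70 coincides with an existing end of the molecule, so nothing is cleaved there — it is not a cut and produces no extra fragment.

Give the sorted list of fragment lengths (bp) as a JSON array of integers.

[7,8,9,10,11,12,13]

Per-enzyme occurrences:
  ZebVI (CTTTCTG, off=3): starts [36, 49, 59] → cuts [39, 52, 62]
  BxoIV (TTTAA, off=2): starts [5, 17] → cuts [7, 19]
  TgoV (GTATTAT, off=4): no sites
  NpsVI (CGCAC, off=4): starts [26] → cuts [30]
  UxaX (CCCGCGG, off=1): no sites

All cut coordinates (distinct, sorted): [7, 19, 30, 39, 52, 62]

Fragment lengths:
  [0,7): 7 bp
  [7,19): 12 bp
  [19,30): 11 bp
  [30,39): 9 bp
  [39,52): 13 bp
  [52,62): 10 bp
  [62,70): 8 bp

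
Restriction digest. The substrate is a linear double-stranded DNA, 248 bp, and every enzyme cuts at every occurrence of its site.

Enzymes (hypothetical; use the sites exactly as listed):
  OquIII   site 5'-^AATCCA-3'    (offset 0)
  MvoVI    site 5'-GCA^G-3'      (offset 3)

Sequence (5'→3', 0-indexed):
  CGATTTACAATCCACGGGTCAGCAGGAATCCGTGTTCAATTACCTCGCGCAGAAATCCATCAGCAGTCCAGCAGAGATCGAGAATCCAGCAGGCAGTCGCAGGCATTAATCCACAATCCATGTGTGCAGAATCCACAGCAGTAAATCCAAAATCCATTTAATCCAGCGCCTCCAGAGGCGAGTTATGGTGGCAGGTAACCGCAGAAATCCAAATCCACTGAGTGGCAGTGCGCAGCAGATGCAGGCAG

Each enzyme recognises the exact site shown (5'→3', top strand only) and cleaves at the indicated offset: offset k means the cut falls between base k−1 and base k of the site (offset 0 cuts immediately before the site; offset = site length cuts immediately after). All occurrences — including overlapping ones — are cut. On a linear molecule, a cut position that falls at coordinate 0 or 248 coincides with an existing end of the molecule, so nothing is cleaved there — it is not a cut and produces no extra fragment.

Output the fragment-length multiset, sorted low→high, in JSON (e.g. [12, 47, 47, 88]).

Scan for sites:
  OquIII (AATCCA, off=0): starts [8, 53, 82, 107, 114, 129, 143, 150, 159, 205, 211] → cuts [8, 53, 82, 107, 114, 129, 143, 150, 159, 205, 211]
  MvoVI (GCAG, off=3): starts [21, 48, 62, 70, 88, 92, 98, 125, 137, 190, 200, 224, 231, 234, 240, 244] → cuts [24, 51, 65, 73, 91, 95, 101, 128, 140, 193, 203, 227, 234, 237, 243, 247]

Pooled cuts: [8, 24, 51, 53, 65, 73, 82, 91, 95, 101, 107, 114, 128, 129, 140, 143, 150, 159, 193, 203, 205, 211, 227, 234, 237, 243, 247]

Fragment lengths:
  [0,8): 8 bp
  [8,24): 16 bp
  [24,51): 27 bp
  [51,53): 2 bp
  [53,65): 12 bp
  [65,73): 8 bp
  [73,82): 9 bp
  [82,91): 9 bp
  [91,95): 4 bp
  [95,101): 6 bp
  [101,107): 6 bp
  [107,114): 7 bp
  [114,128): 14 bp
  [128,129): 1 bp
  [129,140): 11 bp
  [140,143): 3 bp
  [143,150): 7 bp
  [150,159): 9 bp
  [159,193): 34 bp
  [193,203): 10 bp
  [203,205): 2 bp
  [205,211): 6 bp
  [211,227): 16 bp
  [227,234): 7 bp
  [234,237): 3 bp
  [237,243): 6 bp
  [243,247): 4 bp
  [247,248): 1 bp

[1,1,2,2,3,3,4,4,6,6,6,6,7,7,7,8,8,9,9,9,10,11,12,14,16,16,27,34]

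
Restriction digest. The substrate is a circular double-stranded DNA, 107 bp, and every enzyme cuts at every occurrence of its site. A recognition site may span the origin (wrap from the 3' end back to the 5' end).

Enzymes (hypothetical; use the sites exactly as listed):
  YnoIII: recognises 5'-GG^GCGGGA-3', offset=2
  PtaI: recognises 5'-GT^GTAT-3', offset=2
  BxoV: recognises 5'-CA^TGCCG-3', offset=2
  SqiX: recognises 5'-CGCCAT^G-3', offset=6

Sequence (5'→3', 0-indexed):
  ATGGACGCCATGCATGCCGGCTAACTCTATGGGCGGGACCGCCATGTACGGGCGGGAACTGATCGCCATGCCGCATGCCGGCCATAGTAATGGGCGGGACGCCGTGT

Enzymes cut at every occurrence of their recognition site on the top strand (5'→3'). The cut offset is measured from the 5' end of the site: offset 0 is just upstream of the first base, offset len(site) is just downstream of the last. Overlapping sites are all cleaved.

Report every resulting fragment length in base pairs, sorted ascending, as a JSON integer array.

[1,3,6,6,12,13,13,17,18,18]

Scan for sites:
  YnoIII (GGGCGGGA, off=2): starts [30, 49, 91] → cuts [32, 51, 93]
  PtaI (GTGTAT, off=2): starts [103] → cuts [105]
  BxoV (CATGCCG, off=2): starts [12, 66, 73] → cuts [14, 68, 75]
  SqiX (CGCCATG, off=6): starts [5, 39, 63] → cuts [11, 45, 69]

All cut coordinates (distinct, sorted): [11, 14, 32, 45, 51, 68, 69, 75, 93, 105]

Fragments:
  11→14: 3 bp
  14→32: 18 bp
  32→45: 13 bp
  45→51: 6 bp
  51→68: 17 bp
  68→69: 1 bp
  69→75: 6 bp
  75→93: 18 bp
  93→105: 12 bp
  105→11 (wrap): 107-105+11 = 13 bp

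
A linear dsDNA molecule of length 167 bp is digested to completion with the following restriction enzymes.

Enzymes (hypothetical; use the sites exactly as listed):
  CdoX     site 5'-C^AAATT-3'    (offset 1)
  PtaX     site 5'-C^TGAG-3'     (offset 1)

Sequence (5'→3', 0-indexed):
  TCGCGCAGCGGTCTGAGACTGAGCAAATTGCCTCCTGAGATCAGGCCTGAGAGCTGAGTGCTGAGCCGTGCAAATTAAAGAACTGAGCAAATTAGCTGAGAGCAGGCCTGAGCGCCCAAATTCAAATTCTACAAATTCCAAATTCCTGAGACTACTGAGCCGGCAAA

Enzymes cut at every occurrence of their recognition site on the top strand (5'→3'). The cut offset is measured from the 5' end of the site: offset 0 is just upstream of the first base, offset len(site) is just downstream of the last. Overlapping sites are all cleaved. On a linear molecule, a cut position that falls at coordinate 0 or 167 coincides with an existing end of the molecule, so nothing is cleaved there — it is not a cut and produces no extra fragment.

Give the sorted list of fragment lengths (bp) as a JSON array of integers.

Per-enzyme occurrences:
  CdoX CAAATT/1: at [23, 70, 87, 116, 122, 131, 138] ⇒ [24, 71, 88, 117, 123, 132, 139]
  PtaX CTGAG/1: at [12, 18, 34, 46, 53, 60, 82, 95, 107, 145, 154] ⇒ [13, 19, 35, 47, 54, 61, 83, 96, 108, 146, 155]

Pooled cuts: [13, 19, 24, 35, 47, 54, 61, 71, 83, 88, 96, 108, 117, 123, 132, 139, 146, 155]

Fragments:
  [0,13): 13 bp
  [13,19): 6 bp
  [19,24): 5 bp
  [24,35): 11 bp
  [35,47): 12 bp
  [47,54): 7 bp
  [54,61): 7 bp
  [61,71): 10 bp
  [71,83): 12 bp
  [83,88): 5 bp
  [88,96): 8 bp
  [96,108): 12 bp
  [108,117): 9 bp
  [117,123): 6 bp
  [123,132): 9 bp
  [132,139): 7 bp
  [139,146): 7 bp
  [146,155): 9 bp
  [155,167): 12 bp

[5,5,6,6,7,7,7,7,8,9,9,9,10,11,12,12,12,12,13]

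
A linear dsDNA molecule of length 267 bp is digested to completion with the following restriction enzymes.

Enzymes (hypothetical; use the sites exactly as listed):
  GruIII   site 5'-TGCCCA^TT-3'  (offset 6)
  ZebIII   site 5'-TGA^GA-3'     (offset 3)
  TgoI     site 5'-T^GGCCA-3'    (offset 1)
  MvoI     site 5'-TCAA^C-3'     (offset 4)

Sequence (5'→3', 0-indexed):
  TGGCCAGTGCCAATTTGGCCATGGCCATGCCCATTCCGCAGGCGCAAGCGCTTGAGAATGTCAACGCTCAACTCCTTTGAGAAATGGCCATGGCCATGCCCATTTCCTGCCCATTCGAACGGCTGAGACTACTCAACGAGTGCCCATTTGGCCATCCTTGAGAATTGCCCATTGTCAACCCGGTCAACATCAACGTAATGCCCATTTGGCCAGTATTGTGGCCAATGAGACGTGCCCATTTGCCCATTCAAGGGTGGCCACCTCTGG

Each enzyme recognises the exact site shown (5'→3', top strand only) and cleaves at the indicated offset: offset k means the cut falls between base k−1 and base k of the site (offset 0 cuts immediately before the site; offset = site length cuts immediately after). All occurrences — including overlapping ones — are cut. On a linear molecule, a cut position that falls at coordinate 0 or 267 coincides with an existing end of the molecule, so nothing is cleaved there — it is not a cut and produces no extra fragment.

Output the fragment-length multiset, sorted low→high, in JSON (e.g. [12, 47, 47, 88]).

Per-enzyme occurrences:
  GruIII (TGCCCATT, off=6): starts [27, 96, 107, 140, 165, 198, 232, 240] → cuts [33, 102, 113, 146, 171, 204, 238, 246]
  ZebIII (TGAGA, off=3): starts [52, 77, 123, 158, 225] → cuts [55, 80, 126, 161, 228]
  TgoI (TGGCCA, off=1): starts [0, 15, 21, 84, 90, 148, 206, 218, 254] → cuts [1, 16, 22, 85, 91, 149, 207, 219, 255]
  MvoI (TCAAC, off=4): starts [60, 67, 132, 174, 183, 189] → cuts [64, 71, 136, 178, 187, 193]

All cut coordinates (distinct, sorted): [1, 16, 22, 33, 55, 64, 71, 80, 85, 91, 102, 113, 126, 136, 146, 149, 161, 171, 178, 187, 193, 204, 207, 219, 228, 238, 246, 255]

Fragment lengths:
  [0,1): 1 bp
  [1,16): 15 bp
  [16,22): 6 bp
  [22,33): 11 bp
  [33,55): 22 bp
  [55,64): 9 bp
  [64,71): 7 bp
  [71,80): 9 bp
  [80,85): 5 bp
  [85,91): 6 bp
  [91,102): 11 bp
  [102,113): 11 bp
  [113,126): 13 bp
  [126,136): 10 bp
  [136,146): 10 bp
  [146,149): 3 bp
  [149,161): 12 bp
  [161,171): 10 bp
  [171,178): 7 bp
  [178,187): 9 bp
  [187,193): 6 bp
  [193,204): 11 bp
  [204,207): 3 bp
  [207,219): 12 bp
  [219,228): 9 bp
  [228,238): 10 bp
  [238,246): 8 bp
  [246,255): 9 bp
  [255,267): 12 bp

[1,3,3,5,6,6,6,7,7,8,9,9,9,9,9,10,10,10,10,11,11,11,11,12,12,12,13,15,22]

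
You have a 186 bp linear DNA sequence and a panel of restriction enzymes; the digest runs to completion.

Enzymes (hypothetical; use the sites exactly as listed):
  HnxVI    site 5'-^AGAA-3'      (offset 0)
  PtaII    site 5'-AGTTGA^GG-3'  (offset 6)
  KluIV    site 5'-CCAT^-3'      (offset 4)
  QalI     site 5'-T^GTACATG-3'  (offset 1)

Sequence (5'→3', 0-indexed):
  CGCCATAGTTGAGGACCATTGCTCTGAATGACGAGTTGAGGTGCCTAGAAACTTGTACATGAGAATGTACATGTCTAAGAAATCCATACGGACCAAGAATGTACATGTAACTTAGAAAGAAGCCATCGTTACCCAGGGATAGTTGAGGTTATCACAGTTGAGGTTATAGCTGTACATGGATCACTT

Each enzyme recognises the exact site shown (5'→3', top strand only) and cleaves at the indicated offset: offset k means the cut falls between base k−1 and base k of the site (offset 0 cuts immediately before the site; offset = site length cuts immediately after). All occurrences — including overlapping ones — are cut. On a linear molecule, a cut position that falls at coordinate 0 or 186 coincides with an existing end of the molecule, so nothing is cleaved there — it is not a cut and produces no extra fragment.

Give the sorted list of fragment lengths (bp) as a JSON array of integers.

[4,5,5,6,6,7,7,7,8,8,9,10,10,11,13,15,15,20,20]

Per-enzyme occurrences:
  HnxVI (AGAA, off=0): starts [46, 61, 77, 95, 113, 117] → cuts [46, 61, 77, 95, 113, 117]
  PtaII (AGTTGAGG, off=6): starts [6, 33, 140, 155] → cuts [12, 39, 146, 161]
  KluIV (CCAT, off=4): starts [2, 15, 83, 122] → cuts [6, 19, 87, 126]
  QalI (TGTACATG, off=1): starts [53, 65, 99, 170] → cuts [54, 66, 100, 171]

All cut coordinates (distinct, sorted): [6, 12, 19, 39, 46, 54, 61, 66, 77, 87, 95, 100, 113, 117, 126, 146, 161, 171]

Fragments:
  [0,6): 6 bp
  [6,12): 6 bp
  [12,19): 7 bp
  [19,39): 20 bp
  [39,46): 7 bp
  [46,54): 8 bp
  [54,61): 7 bp
  [61,66): 5 bp
  [66,77): 11 bp
  [77,87): 10 bp
  [87,95): 8 bp
  [95,100): 5 bp
  [100,113): 13 bp
  [113,117): 4 bp
  [117,126): 9 bp
  [126,146): 20 bp
  [146,161): 15 bp
  [161,171): 10 bp
  [171,186): 15 bp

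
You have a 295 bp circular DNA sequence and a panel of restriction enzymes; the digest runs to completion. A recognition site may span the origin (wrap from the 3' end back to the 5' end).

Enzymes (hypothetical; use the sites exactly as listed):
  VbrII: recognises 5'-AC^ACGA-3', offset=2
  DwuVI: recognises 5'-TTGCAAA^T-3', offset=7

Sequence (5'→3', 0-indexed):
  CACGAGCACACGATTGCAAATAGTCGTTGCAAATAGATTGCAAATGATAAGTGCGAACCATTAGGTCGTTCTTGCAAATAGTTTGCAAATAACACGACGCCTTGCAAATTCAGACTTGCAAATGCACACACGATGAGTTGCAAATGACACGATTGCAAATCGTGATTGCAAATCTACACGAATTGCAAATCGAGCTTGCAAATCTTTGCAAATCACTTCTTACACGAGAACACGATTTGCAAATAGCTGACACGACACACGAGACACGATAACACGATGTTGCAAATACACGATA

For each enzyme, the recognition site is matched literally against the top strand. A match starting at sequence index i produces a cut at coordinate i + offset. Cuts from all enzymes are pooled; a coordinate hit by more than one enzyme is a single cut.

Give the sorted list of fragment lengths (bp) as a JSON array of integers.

[3,4,4,5,7,7,7,7,8,8,8,8,10,11,11,11,11,11,12,12,13,13,13,13,14,15,15,34]

Scan for sites:
  VbrII ACACGA/2: at [7, 91, 127, 146, 175, 221, 229, 249, 256, 263, 271, 287, 294] ⇒ [1, 9, 93, 129, 148, 177, 223, 231, 251, 258, 265, 273, 289]
  DwuVI TTGCAAAT/7: at [13, 26, 37, 71, 82, 101, 115, 137, 152, 165, 182, 195, 205, 236, 279] ⇒ [20, 33, 44, 78, 89, 108, 122, 144, 159, 172, 189, 202, 212, 243, 286]

Pooled cuts: [1, 9, 20, 33, 44, 78, 89, 93, 108, 122, 129, 144, 148, 159, 172, 177, 189, 202, 212, 223, 231, 243, 251, 258, 265, 273, 286, 289]

Fragment lengths:
  1→9: 8 bp
  9→20: 11 bp
  20→33: 13 bp
  33→44: 11 bp
  44→78: 34 bp
  78→89: 11 bp
  89→93: 4 bp
  93→108: 15 bp
  108→122: 14 bp
  122→129: 7 bp
  129→144: 15 bp
  144→148: 4 bp
  148→159: 11 bp
  159→172: 13 bp
  172→177: 5 bp
  177→189: 12 bp
  189→202: 13 bp
  202→212: 10 bp
  212→223: 11 bp
  223→231: 8 bp
  231→243: 12 bp
  243→251: 8 bp
  251→258: 7 bp
  258→265: 7 bp
  265→273: 8 bp
  273→286: 13 bp
  286→289: 3 bp
  289→1 (wrap): 295-289+1 = 7 bp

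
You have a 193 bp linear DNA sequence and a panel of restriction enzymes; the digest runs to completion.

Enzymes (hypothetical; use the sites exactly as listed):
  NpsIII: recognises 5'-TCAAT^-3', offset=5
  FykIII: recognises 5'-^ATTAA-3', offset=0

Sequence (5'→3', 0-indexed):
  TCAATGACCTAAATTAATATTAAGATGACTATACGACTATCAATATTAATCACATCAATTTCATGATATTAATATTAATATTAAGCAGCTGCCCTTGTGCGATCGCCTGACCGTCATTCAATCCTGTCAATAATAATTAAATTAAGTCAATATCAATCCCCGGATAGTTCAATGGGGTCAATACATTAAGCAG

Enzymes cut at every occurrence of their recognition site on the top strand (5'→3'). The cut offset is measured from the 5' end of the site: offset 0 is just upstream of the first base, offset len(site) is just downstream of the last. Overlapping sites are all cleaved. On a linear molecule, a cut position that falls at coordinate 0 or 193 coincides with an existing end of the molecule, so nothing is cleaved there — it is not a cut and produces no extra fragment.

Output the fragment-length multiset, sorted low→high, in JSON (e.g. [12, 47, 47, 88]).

[2,4,5,5,6,6,6,6,7,8,9,9,9,11,15,16,26,43]

Scan for sites:
  NpsIII (TCAAT, off=5): starts [0, 39, 54, 117, 126, 146, 152, 168, 177] → cuts [5, 44, 59, 122, 131, 151, 157, 173, 182]
  FykIII (ATTAA, off=0): starts [12, 18, 44, 67, 73, 79, 135, 140, 184] → cuts [12, 18, 44, 67, 73, 79, 135, 140, 184]

Pooled cuts: [5, 12, 18, 44, 59, 67, 73, 79, 122, 131, 135, 140, 151, 157, 173, 182, 184]

Fragments:
  [0,5): 5 bp
  [5,12): 7 bp
  [12,18): 6 bp
  [18,44): 26 bp
  [44,59): 15 bp
  [59,67): 8 bp
  [67,73): 6 bp
  [73,79): 6 bp
  [79,122): 43 bp
  [122,131): 9 bp
  [131,135): 4 bp
  [135,140): 5 bp
  [140,151): 11 bp
  [151,157): 6 bp
  [157,173): 16 bp
  [173,182): 9 bp
  [182,184): 2 bp
  [184,193): 9 bp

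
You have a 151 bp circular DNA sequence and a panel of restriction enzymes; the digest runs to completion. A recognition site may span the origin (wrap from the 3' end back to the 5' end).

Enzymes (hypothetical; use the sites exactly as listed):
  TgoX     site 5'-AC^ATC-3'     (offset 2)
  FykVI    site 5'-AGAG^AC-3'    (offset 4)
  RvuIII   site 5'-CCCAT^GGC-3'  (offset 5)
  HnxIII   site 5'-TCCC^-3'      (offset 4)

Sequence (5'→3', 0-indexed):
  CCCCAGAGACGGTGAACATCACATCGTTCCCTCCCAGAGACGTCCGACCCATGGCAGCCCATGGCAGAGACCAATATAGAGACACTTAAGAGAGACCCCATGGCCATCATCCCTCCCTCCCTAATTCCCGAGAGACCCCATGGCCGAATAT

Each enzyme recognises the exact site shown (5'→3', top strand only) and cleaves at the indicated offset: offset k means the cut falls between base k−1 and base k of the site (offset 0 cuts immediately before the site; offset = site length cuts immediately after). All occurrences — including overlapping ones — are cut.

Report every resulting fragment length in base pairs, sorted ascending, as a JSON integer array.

Per-enzyme occurrences:
  TgoX ACATC/2: at [15, 20] ⇒ [17, 22]
  FykVI AGAGAC/4: at [4, 35, 65, 77, 90, 130] ⇒ [8, 39, 69, 81, 94, 134]
  RvuIII CCCATGGC/5: at [47, 57, 96, 136] ⇒ [52, 62, 101, 141]
  HnxIII TCCC/4: at [27, 31, 109, 113, 117, 125, 150] ⇒ [3, 31, 35, 113, 117, 121, 129]

All cut coordinates (distinct, sorted): [3, 8, 17, 22, 31, 35, 39, 52, 62, 69, 81, 94, 101, 113, 117, 121, 129, 134, 141]

Fragments:
  3→8: 5 bp
  8→17: 9 bp
  17→22: 5 bp
  22→31: 9 bp
  31→35: 4 bp
  35→39: 4 bp
  39→52: 13 bp
  52→62: 10 bp
  62→69: 7 bp
  69→81: 12 bp
  81→94: 13 bp
  94→101: 7 bp
  101→113: 12 bp
  113→117: 4 bp
  117→121: 4 bp
  121→129: 8 bp
  129→134: 5 bp
  134→141: 7 bp
  141→3 (wrap): 151-141+3 = 13 bp

[4,4,4,4,5,5,5,7,7,7,8,9,9,10,12,12,13,13,13]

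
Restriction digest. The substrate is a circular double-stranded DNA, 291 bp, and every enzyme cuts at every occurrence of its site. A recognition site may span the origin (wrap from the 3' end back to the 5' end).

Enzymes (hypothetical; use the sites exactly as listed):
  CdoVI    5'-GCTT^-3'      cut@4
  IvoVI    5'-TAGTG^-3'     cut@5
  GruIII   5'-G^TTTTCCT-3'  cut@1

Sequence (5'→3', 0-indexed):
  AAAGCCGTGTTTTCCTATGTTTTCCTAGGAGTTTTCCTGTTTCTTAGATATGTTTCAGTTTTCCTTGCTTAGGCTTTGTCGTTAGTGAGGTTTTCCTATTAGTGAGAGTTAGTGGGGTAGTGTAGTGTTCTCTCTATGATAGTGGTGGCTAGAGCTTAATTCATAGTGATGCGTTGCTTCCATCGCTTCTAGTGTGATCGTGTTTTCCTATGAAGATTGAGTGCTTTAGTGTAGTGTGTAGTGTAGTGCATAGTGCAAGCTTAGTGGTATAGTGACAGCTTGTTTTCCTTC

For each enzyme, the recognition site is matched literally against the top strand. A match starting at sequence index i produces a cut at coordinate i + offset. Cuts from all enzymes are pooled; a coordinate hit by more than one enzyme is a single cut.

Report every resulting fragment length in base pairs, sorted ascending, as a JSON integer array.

Scan for sites:
  CdoVI GCTT/4: at [66, 72, 153, 175, 184, 222, 258, 277] ⇒ [70, 76, 157, 179, 188, 226, 262, 281]
  IvoVI TAGTG/5: at [82, 99, 109, 117, 122, 139, 163, 189, 226, 231, 238, 243, 250, 261, 269] ⇒ [87, 104, 114, 122, 127, 144, 168, 194, 231, 236, 243, 248, 255, 266, 274]
  GruIII GTTTTCCT/1: at [8, 18, 30, 57, 89, 201, 281] ⇒ [9, 19, 31, 58, 90, 202, 282]

All cut coordinates (distinct, sorted): [9, 19, 31, 58, 70, 76, 87, 90, 104, 114, 122, 127, 144, 157, 168, 179, 188, 194, 202, 226, 231, 236, 243, 248, 255, 262, 266, 274, 281, 282]

Fragment lengths:
  9→19: 10 bp
  19→31: 12 bp
  31→58: 27 bp
  58→70: 12 bp
  70→76: 6 bp
  76→87: 11 bp
  87→90: 3 bp
  90→104: 14 bp
  104→114: 10 bp
  114→122: 8 bp
  122→127: 5 bp
  127→144: 17 bp
  144→157: 13 bp
  157→168: 11 bp
  168→179: 11 bp
  179→188: 9 bp
  188→194: 6 bp
  194→202: 8 bp
  202→226: 24 bp
  226→231: 5 bp
  231→236: 5 bp
  236→243: 7 bp
  243→248: 5 bp
  248→255: 7 bp
  255→262: 7 bp
  262→266: 4 bp
  266→274: 8 bp
  274→281: 7 bp
  281→282: 1 bp
  282→9 (wrap): 291-282+9 = 18 bp

[1,3,4,5,5,5,5,6,6,7,7,7,7,8,8,8,9,10,10,11,11,11,12,12,13,14,17,18,24,27]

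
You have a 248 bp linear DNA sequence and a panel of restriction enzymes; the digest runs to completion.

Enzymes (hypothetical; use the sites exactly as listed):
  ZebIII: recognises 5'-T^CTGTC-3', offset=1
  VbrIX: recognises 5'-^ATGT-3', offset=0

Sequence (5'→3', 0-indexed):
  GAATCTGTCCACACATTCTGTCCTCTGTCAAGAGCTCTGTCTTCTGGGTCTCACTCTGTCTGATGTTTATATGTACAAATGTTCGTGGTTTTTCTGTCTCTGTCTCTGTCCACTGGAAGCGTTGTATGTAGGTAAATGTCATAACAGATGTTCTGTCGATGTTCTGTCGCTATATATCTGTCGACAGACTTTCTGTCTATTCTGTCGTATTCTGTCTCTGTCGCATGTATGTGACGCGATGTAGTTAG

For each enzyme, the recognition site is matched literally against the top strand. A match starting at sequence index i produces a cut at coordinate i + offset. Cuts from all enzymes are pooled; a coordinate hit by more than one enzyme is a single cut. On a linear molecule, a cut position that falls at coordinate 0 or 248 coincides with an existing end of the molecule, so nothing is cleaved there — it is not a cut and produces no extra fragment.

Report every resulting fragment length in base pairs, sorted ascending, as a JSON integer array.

Per-enzyme occurrences:
  ZebIII TCTGTC/1: at [3, 16, 23, 35, 54, 92, 98, 104, 151, 162, 176, 191, 200, 210, 216] ⇒ [4, 17, 24, 36, 55, 93, 99, 105, 152, 163, 177, 192, 201, 211, 217]
  VbrIX ATGT/0: at [62, 70, 78, 125, 135, 147, 158, 224, 228, 238] ⇒ [62, 70, 78, 125, 135, 147, 158, 224, 228, 238]

Pooled cuts: [4, 17, 24, 36, 55, 62, 70, 78, 93, 99, 105, 125, 135, 147, 152, 158, 163, 177, 192, 201, 211, 217, 224, 228, 238]

Fragments:
  [0,4): 4 bp
  [4,17): 13 bp
  [17,24): 7 bp
  [24,36): 12 bp
  [36,55): 19 bp
  [55,62): 7 bp
  [62,70): 8 bp
  [70,78): 8 bp
  [78,93): 15 bp
  [93,99): 6 bp
  [99,105): 6 bp
  [105,125): 20 bp
  [125,135): 10 bp
  [135,147): 12 bp
  [147,152): 5 bp
  [152,158): 6 bp
  [158,163): 5 bp
  [163,177): 14 bp
  [177,192): 15 bp
  [192,201): 9 bp
  [201,211): 10 bp
  [211,217): 6 bp
  [217,224): 7 bp
  [224,228): 4 bp
  [228,238): 10 bp
  [238,248): 10 bp

[4,4,5,5,6,6,6,6,7,7,7,8,8,9,10,10,10,10,12,12,13,14,15,15,19,20]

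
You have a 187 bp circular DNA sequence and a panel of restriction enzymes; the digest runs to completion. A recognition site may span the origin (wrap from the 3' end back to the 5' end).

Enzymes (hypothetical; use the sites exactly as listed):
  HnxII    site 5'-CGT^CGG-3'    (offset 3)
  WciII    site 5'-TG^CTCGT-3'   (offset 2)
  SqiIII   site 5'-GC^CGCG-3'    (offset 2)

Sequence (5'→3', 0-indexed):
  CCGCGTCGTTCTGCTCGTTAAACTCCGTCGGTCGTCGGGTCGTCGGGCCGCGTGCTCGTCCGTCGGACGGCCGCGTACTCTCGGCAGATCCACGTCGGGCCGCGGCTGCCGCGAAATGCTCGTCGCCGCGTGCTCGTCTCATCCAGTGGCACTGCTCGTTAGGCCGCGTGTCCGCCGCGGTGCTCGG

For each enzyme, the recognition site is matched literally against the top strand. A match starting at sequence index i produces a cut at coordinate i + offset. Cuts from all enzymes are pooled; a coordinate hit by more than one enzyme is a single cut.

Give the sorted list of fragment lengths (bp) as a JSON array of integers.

Per-enzyme occurrences:
  HnxII CGTCGG/3: at [25, 32, 40, 60, 92] ⇒ [28, 35, 43, 63, 95]
  WciII TGCTCGT/2: at [11, 52, 116, 130, 152] ⇒ [13, 54, 118, 132, 154]
  SqiIII GCCGCG/2: at [46, 69, 98, 107, 124, 162, 173, 186] ⇒ [1, 48, 71, 100, 109, 126, 164, 175]

All cut coordinates (distinct, sorted): [1, 13, 28, 35, 43, 48, 54, 63, 71, 95, 100, 109, 118, 126, 132, 154, 164, 175]

Fragment lengths:
  1→13: 12 bp
  13→28: 15 bp
  28→35: 7 bp
  35→43: 8 bp
  43→48: 5 bp
  48→54: 6 bp
  54→63: 9 bp
  63→71: 8 bp
  71→95: 24 bp
  95→100: 5 bp
  100→109: 9 bp
  109→118: 9 bp
  118→126: 8 bp
  126→132: 6 bp
  132→154: 22 bp
  154→164: 10 bp
  164→175: 11 bp
  175→1 (wrap): 187-175+1 = 13 bp

[5,5,6,6,7,8,8,8,9,9,9,10,11,12,13,15,22,24]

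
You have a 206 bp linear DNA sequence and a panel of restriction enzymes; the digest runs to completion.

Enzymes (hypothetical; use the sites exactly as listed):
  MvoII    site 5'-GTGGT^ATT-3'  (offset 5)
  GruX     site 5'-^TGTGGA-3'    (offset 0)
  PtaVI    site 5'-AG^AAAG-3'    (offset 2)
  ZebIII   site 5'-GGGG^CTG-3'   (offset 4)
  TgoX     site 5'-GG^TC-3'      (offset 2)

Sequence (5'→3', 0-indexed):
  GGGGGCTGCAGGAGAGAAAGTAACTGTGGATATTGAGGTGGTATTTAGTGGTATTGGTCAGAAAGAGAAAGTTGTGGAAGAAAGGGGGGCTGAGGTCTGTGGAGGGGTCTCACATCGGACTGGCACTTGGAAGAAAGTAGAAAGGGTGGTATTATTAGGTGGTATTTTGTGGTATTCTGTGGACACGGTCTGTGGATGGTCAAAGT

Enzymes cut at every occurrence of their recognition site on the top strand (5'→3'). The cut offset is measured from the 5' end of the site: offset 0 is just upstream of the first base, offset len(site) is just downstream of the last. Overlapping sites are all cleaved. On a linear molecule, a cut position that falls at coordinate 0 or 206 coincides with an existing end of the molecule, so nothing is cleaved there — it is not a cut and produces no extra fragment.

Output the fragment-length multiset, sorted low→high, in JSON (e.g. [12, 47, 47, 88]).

Scan for sites:
  MvoII (GTGGTATT, off=5): starts [37, 47, 145, 158, 168] → cuts [42, 52, 150, 163, 173]
  GruX (TGTGGA, off=0): starts [24, 72, 97, 177, 190] → cuts [24, 72, 97, 177, 190]
  PtaVI (AGAAAG, off=2): starts [14, 59, 65, 78, 131, 138] → cuts [16, 61, 67, 80, 133, 140]
  ZebIII (GGGGCTG, off=4): starts [1, 85] → cuts [5, 89]
  TgoX (GGTC, off=2): starts [55, 93, 105, 186, 197] → cuts [57, 95, 107, 188, 199]

All cut coordinates (distinct, sorted): [5, 16, 24, 42, 52, 57, 61, 67, 72, 80, 89, 95, 97, 107, 133, 140, 150, 163, 173, 177, 188, 190, 199]

Fragment lengths:
  [0,5): 5 bp
  [5,16): 11 bp
  [16,24): 8 bp
  [24,42): 18 bp
  [42,52): 10 bp
  [52,57): 5 bp
  [57,61): 4 bp
  [61,67): 6 bp
  [67,72): 5 bp
  [72,80): 8 bp
  [80,89): 9 bp
  [89,95): 6 bp
  [95,97): 2 bp
  [97,107): 10 bp
  [107,133): 26 bp
  [133,140): 7 bp
  [140,150): 10 bp
  [150,163): 13 bp
  [163,173): 10 bp
  [173,177): 4 bp
  [177,188): 11 bp
  [188,190): 2 bp
  [190,199): 9 bp
  [199,206): 7 bp

[2,2,4,4,5,5,5,6,6,7,7,8,8,9,9,10,10,10,10,11,11,13,18,26]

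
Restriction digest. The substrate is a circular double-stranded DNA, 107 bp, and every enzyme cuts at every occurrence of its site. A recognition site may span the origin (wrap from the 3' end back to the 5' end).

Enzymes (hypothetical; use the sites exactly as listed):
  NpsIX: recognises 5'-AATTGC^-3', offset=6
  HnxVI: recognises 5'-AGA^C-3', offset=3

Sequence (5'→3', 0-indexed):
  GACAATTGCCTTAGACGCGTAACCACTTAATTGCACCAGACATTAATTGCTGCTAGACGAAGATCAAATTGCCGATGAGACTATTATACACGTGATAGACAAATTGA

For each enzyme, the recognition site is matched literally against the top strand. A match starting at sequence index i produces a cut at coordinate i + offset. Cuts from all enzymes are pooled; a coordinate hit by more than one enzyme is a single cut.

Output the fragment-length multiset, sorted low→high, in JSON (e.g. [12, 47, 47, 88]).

[6,6,7,7,8,10,10,15,19,19]

Site scan:
  NpsIX (AATTGC, off=6): starts [3, 28, 44, 66] → cuts [9, 34, 50, 72]
  HnxVI (AGAC, off=3): starts [12, 37, 54, 77, 96, 106] → cuts [2, 15, 40, 57, 80, 99]

All cut coordinates (distinct, sorted): [2, 9, 15, 34, 40, 50, 57, 72, 80, 99]

Fragment lengths:
  2→9: 7 bp
  9→15: 6 bp
  15→34: 19 bp
  34→40: 6 bp
  40→50: 10 bp
  50→57: 7 bp
  57→72: 15 bp
  72→80: 8 bp
  80→99: 19 bp
  99→2 (wrap): 107-99+2 = 10 bp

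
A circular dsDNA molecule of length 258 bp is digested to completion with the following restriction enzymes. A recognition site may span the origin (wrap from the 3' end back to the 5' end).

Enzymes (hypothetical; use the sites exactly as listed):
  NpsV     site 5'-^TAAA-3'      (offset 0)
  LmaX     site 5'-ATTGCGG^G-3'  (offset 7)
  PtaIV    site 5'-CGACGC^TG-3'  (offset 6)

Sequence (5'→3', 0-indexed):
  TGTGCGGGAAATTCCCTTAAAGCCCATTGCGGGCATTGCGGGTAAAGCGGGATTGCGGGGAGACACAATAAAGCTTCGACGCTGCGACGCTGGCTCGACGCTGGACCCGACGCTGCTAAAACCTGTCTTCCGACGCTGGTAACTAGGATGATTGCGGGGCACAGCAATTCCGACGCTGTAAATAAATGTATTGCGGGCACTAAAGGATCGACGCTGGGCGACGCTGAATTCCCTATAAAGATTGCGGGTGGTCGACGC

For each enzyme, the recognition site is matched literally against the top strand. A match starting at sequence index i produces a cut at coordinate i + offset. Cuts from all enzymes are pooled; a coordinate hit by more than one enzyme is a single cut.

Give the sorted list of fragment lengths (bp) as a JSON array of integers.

Per-enzyme occurrences:
  NpsV TAAA/0: at [17, 42, 68, 116, 178, 182, 200, 235] ⇒ [17, 42, 68, 116, 178, 182, 200, 235]
  LmaX ATTGCGGG/7: at [25, 34, 51, 150, 189, 240] ⇒ [32, 41, 58, 157, 196, 247]
  PtaIV CGACGCTG/6: at [76, 84, 95, 107, 130, 170, 208, 218, 252] ⇒ [0, 82, 90, 101, 113, 136, 176, 214, 224]

All cut coordinates (distinct, sorted): [0, 17, 32, 41, 42, 58, 68, 82, 90, 101, 113, 116, 136, 157, 176, 178, 182, 196, 200, 214, 224, 235, 247]

Fragment lengths:
  0→17: 17 bp
  17→32: 15 bp
  32→41: 9 bp
  41→42: 1 bp
  42→58: 16 bp
  58→68: 10 bp
  68→82: 14 bp
  82→90: 8 bp
  90→101: 11 bp
  101→113: 12 bp
  113→116: 3 bp
  116→136: 20 bp
  136→157: 21 bp
  157→176: 19 bp
  176→178: 2 bp
  178→182: 4 bp
  182→196: 14 bp
  196→200: 4 bp
  200→214: 14 bp
  214→224: 10 bp
  224→235: 11 bp
  235→247: 12 bp
  247→0 (wrap): 258-247+0 = 11 bp

[1,2,3,4,4,8,9,10,10,11,11,11,12,12,14,14,14,15,16,17,19,20,21]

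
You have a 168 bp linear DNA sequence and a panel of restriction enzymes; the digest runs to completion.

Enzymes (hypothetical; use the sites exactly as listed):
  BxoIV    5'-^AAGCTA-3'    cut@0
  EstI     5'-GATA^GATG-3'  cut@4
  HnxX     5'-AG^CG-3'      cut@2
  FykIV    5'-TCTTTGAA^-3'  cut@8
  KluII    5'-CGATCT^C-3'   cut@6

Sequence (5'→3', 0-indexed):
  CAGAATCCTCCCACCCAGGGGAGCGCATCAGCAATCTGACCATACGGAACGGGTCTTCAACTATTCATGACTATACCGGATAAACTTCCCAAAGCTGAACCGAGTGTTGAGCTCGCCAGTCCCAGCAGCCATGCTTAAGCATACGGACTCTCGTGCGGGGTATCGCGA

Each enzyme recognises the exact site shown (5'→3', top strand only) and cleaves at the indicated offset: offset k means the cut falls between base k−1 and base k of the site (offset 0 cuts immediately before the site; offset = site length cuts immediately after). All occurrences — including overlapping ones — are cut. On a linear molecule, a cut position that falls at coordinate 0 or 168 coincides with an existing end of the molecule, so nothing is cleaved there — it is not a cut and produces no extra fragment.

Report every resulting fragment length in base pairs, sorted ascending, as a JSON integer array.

Per-enzyme occurrences:
  BxoIV (AAGCTA, off=0): no sites
  EstI (GATAGATG, off=4): no sites
  HnxX (AGCG, off=2): starts [21] → cuts [23]
  FykIV (TCTTTGAA, off=8): no sites
  KluII (CGATCTC, off=6): no sites

All cut coordinates (distinct, sorted): [23]

Fragments:
  [0,23): 23 bp
  [23,168): 145 bp

[23,145]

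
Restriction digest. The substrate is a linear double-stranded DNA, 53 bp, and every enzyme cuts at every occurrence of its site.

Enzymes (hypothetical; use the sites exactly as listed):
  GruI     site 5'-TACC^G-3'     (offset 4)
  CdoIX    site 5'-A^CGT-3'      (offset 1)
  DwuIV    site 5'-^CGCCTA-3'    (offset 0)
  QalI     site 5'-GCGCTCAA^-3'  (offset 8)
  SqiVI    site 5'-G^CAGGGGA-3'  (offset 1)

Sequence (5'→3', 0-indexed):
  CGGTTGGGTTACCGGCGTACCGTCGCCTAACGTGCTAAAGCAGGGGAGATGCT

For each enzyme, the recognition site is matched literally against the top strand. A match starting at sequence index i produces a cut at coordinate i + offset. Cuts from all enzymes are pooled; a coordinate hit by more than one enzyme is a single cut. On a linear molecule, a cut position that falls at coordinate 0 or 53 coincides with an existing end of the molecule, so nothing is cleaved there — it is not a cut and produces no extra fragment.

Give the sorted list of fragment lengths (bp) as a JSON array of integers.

Per-enzyme occurrences:
  GruI (TACCG, off=4): starts [9, 17] → cuts [13, 21]
  CdoIX (ACGT, off=1): starts [29] → cuts [30]
  DwuIV (CGCCTA, off=0): starts [23] → cuts [23]
  QalI (GCGCTCAA, off=8): no sites
  SqiVI (GCAGGGGA, off=1): starts [39] → cuts [40]

All cut coordinates (distinct, sorted): [13, 21, 23, 30, 40]

Fragment lengths:
  [0,13): 13 bp
  [13,21): 8 bp
  [21,23): 2 bp
  [23,30): 7 bp
  [30,40): 10 bp
  [40,53): 13 bp

[2,7,8,10,13,13]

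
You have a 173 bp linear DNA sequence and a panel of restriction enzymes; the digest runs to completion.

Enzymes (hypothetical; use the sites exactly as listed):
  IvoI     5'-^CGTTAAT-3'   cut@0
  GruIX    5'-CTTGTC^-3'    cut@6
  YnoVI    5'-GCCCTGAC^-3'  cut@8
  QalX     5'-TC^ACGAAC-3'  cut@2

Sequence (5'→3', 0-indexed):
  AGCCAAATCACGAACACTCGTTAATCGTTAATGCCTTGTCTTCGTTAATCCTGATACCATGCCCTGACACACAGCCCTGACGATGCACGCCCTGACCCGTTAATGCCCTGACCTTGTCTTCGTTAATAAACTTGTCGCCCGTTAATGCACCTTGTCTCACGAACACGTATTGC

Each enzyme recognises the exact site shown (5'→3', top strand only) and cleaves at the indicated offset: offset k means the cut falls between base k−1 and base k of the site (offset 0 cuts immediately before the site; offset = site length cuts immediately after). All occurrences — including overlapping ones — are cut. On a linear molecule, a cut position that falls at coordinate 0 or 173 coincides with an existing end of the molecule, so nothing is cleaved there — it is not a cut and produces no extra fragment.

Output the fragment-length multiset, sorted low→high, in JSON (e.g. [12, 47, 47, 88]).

[1,2,2,2,3,6,7,9,9,13,15,15,15,15,16,17,26]

Per-enzyme occurrences:
  IvoI CGTTAAT/0: at [18, 25, 42, 97, 120, 139] ⇒ [18, 25, 42, 97, 120, 139]
  GruIX CTTGTC/6: at [34, 112, 130, 150] ⇒ [40, 118, 136, 156]
  YnoVI GCCCTGAC/8: at [60, 73, 88, 104] ⇒ [68, 81, 96, 112]
  QalX TCACGAAC/2: at [7, 156] ⇒ [9, 158]

Pooled cuts: [9, 18, 25, 40, 42, 68, 81, 96, 97, 112, 118, 120, 136, 139, 156, 158]

Fragments:
  [0,9): 9 bp
  [9,18): 9 bp
  [18,25): 7 bp
  [25,40): 15 bp
  [40,42): 2 bp
  [42,68): 26 bp
  [68,81): 13 bp
  [81,96): 15 bp
  [96,97): 1 bp
  [97,112): 15 bp
  [112,118): 6 bp
  [118,120): 2 bp
  [120,136): 16 bp
  [136,139): 3 bp
  [139,156): 17 bp
  [156,158): 2 bp
  [158,173): 15 bp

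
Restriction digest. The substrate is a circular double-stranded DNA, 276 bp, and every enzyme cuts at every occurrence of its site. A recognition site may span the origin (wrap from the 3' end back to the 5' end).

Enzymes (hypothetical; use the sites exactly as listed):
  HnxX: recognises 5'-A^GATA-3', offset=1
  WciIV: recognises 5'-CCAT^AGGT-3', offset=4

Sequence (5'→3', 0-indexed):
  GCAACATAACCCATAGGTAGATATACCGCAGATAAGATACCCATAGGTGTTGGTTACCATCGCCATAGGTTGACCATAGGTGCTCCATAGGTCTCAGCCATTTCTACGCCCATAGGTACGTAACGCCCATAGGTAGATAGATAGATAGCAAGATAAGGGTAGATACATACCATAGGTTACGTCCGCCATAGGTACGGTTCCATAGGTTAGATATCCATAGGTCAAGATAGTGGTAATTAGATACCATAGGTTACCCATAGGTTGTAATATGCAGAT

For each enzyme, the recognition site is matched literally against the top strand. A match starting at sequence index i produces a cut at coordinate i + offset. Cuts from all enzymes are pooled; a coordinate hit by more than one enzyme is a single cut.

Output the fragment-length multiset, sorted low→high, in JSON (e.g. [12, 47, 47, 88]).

Site scan:
  HnxX AGATA/1: at [18, 29, 34, 134, 138, 142, 150, 160, 208, 224, 238] ⇒ [19, 30, 35, 135, 139, 143, 151, 161, 209, 225, 239]
  WciIV CCATAGGT/4: at [10, 40, 62, 73, 84, 109, 126, 169, 185, 199, 214, 243, 254] ⇒ [14, 44, 66, 77, 88, 113, 130, 173, 189, 203, 218, 247, 258]

Pooled cuts: [14, 19, 30, 35, 44, 66, 77, 88, 113, 130, 135, 139, 143, 151, 161, 173, 189, 203, 209, 218, 225, 239, 247, 258]

Fragment lengths:
  14→19: 5 bp
  19→30: 11 bp
  30→35: 5 bp
  35→44: 9 bp
  44→66: 22 bp
  66→77: 11 bp
  77→88: 11 bp
  88→113: 25 bp
  113→130: 17 bp
  130→135: 5 bp
  135→139: 4 bp
  139→143: 4 bp
  143→151: 8 bp
  151→161: 10 bp
  161→173: 12 bp
  173→189: 16 bp
  189→203: 14 bp
  203→209: 6 bp
  209→218: 9 bp
  218→225: 7 bp
  225→239: 14 bp
  239→247: 8 bp
  247→258: 11 bp
  258→14 (wrap): 276-258+14 = 32 bp

[4,4,5,5,5,6,7,8,8,9,9,10,11,11,11,11,12,14,14,16,17,22,25,32]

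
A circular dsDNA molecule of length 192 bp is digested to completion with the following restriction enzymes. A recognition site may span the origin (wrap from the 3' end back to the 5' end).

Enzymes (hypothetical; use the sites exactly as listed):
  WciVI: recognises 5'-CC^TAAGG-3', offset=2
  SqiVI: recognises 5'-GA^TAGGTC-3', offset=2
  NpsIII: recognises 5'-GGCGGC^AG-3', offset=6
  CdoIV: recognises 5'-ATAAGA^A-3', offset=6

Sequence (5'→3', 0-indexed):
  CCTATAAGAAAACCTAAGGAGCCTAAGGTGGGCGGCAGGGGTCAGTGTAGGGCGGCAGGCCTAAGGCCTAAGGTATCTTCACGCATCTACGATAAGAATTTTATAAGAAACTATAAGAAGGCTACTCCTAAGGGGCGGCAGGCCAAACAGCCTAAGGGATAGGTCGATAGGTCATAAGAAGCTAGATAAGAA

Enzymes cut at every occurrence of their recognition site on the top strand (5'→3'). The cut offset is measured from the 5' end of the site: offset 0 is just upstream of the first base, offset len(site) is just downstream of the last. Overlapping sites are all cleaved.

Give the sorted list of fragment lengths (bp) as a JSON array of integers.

[5,5,7,7,8,9,10,10,10,11,11,12,12,13,13,20,29]

Site scan:
  WciVI (CCTAAGG, off=2): starts [12, 21, 59, 66, 126, 150] → cuts [14, 23, 61, 68, 128, 152]
  SqiVI (GATAGGTC, off=2): starts [157, 165] → cuts [159, 167]
  NpsIII (GGCGGCAG, off=6): starts [30, 50, 133] → cuts [36, 56, 139]
  CdoIV (ATAAGAA, off=6): starts [3, 91, 102, 112, 173, 185] → cuts [9, 97, 108, 118, 179, 191]

Pooled cuts: [9, 14, 23, 36, 56, 61, 68, 97, 108, 118, 128, 139, 152, 159, 167, 179, 191]

Fragment lengths:
  9→14: 5 bp
  14→23: 9 bp
  23→36: 13 bp
  36→56: 20 bp
  56→61: 5 bp
  61→68: 7 bp
  68→97: 29 bp
  97→108: 11 bp
  108→118: 10 bp
  118→128: 10 bp
  128→139: 11 bp
  139→152: 13 bp
  152→159: 7 bp
  159→167: 8 bp
  167→179: 12 bp
  179→191: 12 bp
  191→9 (wrap): 192-191+9 = 10 bp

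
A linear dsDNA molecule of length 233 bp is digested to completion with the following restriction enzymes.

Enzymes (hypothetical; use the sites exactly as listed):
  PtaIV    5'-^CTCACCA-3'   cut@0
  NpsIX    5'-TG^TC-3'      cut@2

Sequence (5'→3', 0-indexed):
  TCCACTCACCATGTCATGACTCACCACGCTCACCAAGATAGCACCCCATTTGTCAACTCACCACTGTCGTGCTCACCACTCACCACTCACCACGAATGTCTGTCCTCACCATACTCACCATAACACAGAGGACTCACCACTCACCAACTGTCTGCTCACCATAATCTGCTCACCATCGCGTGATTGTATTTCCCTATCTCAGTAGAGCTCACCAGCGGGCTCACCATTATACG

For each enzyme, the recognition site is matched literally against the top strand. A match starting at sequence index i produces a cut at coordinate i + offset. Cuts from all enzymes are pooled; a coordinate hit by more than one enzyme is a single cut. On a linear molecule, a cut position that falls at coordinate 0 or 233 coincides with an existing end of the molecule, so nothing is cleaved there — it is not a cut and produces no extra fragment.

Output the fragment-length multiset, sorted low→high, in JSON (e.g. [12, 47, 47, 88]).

Per-enzyme occurrences:
  PtaIV (CTCACCA, off=0): starts [4, 19, 28, 56, 71, 78, 85, 104, 113, 132, 139, 154, 168, 207, 219] → cuts [4, 19, 28, 56, 71, 78, 85, 104, 113, 132, 139, 154, 168, 207, 219]
  NpsIX (TGTC, off=2): starts [11, 50, 64, 96, 100, 148] → cuts [13, 52, 66, 98, 102, 150]

Pooled cuts: [4, 13, 19, 28, 52, 56, 66, 71, 78, 85, 98, 102, 104, 113, 132, 139, 150, 154, 168, 207, 219]

Fragment lengths:
  [0,4): 4 bp
  [4,13): 9 bp
  [13,19): 6 bp
  [19,28): 9 bp
  [28,52): 24 bp
  [52,56): 4 bp
  [56,66): 10 bp
  [66,71): 5 bp
  [71,78): 7 bp
  [78,85): 7 bp
  [85,98): 13 bp
  [98,102): 4 bp
  [102,104): 2 bp
  [104,113): 9 bp
  [113,132): 19 bp
  [132,139): 7 bp
  [139,150): 11 bp
  [150,154): 4 bp
  [154,168): 14 bp
  [168,207): 39 bp
  [207,219): 12 bp
  [219,233): 14 bp

[2,4,4,4,4,5,6,7,7,7,9,9,9,10,11,12,13,14,14,19,24,39]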